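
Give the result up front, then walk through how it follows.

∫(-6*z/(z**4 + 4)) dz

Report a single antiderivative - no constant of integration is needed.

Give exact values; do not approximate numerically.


The answer is -3*atan(z**2/2)/2.
Step 1. Substitute u = z**2, turning ∫(-6*z/(z**4 + 4)) dz into ∫(-3/(u**2 + 4)) du: now ∫(-3/(u**2 + 4)) du.
Step 2. Evaluate the standard form: now -3*atan(u/2)/2.
Step 3. Substitute back u = z**2: now -3*atan(z**2/2)/2.
Answer: -3*atan(z**2/2)/2.


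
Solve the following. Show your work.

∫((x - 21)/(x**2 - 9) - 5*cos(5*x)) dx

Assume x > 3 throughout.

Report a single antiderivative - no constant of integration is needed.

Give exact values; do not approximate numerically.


Step 1. Rewrite: now ∫((x - 21)/(x**2 - 9)) dx + ∫(-5*cos(5*x)) dx.
Step 2. Decompose ∫((x - 21)/(x**2 - 9)) dx by partial fractions, (x - 21)/(x**2 - 9) = 4/(x + 3) - 3/(x - 3): now ∫(-3/(x - 3)) dx + ∫(4/(x + 3)) dx + ∫(-5*cos(5*x)) dx.
Step 3. Evaluate the standard form [assuming x > -3]: now 4*log(x + 3) + ∫(-3/(x - 3)) dx + ∫(-5*cos(5*x)) dx.
Step 4. Evaluate the standard form [assuming x > 3]: now -3*log(x - 3) + 4*log(x + 3) + ∫(-5*cos(5*x)) dx.
Step 5. Evaluate the standard form: now -3*log(x - 3) + 4*log(x + 3) - sin(5*x).
Answer: -3*log(x - 3) + 4*log(x + 3) - sin(5*x).


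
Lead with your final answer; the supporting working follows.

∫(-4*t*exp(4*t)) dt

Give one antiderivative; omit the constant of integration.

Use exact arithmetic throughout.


The answer is -t*exp(4*t) + exp(4*t)/4.
Step 1. Integrate ∫(-4*t*exp(4*t)) dt by parts with u = t, dv = (-4*exp(4*t)) dt, so v = -exp(4*t): now -t*exp(4*t) + ∫(exp(4*t)) dt.
Step 2. Evaluate the standard form: now -t*exp(4*t) + exp(4*t)/4.
Answer: -t*exp(4*t) + exp(4*t)/4.


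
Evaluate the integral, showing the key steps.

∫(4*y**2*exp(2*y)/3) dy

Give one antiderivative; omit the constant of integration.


Step 1. Integrate ∫(4*y**2*exp(2*y)/3) dy by parts with u = y**2, dv = (4*exp(2*y)/3) dy, so v = 2*exp(2*y)/3: now 2*y**2*exp(2*y)/3 + ∫(-4*y*exp(2*y)/3) dy.
Step 2. Integrate ∫(-4*y*exp(2*y)/3) dy by parts with u = y, dv = (-4*exp(2*y)/3) dy, so v = -2*exp(2*y)/3: now 2*y**2*exp(2*y)/3 - 2*y*exp(2*y)/3 + ∫(2*exp(2*y)/3) dy.
Step 3. Evaluate the standard form: now 2*y**2*exp(2*y)/3 - 2*y*exp(2*y)/3 + exp(2*y)/3.
Answer: 2*y**2*exp(2*y)/3 - 2*y*exp(2*y)/3 + exp(2*y)/3.


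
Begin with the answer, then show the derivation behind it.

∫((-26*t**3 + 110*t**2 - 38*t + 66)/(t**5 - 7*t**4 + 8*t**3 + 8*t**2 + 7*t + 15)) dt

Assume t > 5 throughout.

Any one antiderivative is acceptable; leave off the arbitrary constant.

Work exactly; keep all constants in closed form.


The answer is -2*log(t - 5) - 3*log(t - 3) + 5*log(t + 1) - 2*atan(t).
Step 1. Decompose ∫((-26*t**3 + 110*t**2 - 38*t + 66)/(t**5 - 7*t**4 + 8*t**3 + 8*t**2 + 7*t + 15)) dt by partial fractions, (-26*t**3 + 110*t**2 - 38*t + 66)/(t**5 - 7*t**4 + 8*t**3 + 8*t**2 + 7*t + 15) = -2/(t**2 + 1) + 5/(t + 1) - 3/(t - 3) - 2/(t - 5): now ∫(-2/(t - 5)) dt + ∫(-3/(t - 3)) dt + ∫(5/(t + 1)) dt + ∫(-2/(t**2 + 1)) dt.
Step 2. Evaluate the standard form [assuming t > -1]: now 5*log(t + 1) + ∫(-2/(t - 5)) dt + ∫(-3/(t - 3)) dt + ∫(-2/(t**2 + 1)) dt.
Step 3. Evaluate the standard form [assuming t > 5]: now -2*log(t - 5) + 5*log(t + 1) + ∫(-3/(t - 3)) dt + ∫(-2/(t**2 + 1)) dt.
Step 4. Evaluate the standard form [assuming t > 3]: now -2*log(t - 5) - 3*log(t - 3) + 5*log(t + 1) + ∫(-2/(t**2 + 1)) dt.
Step 5. Evaluate the standard form: now -2*log(t - 5) - 3*log(t - 3) + 5*log(t + 1) - 2*atan(t).
Answer: -2*log(t - 5) - 3*log(t - 3) + 5*log(t + 1) - 2*atan(t).


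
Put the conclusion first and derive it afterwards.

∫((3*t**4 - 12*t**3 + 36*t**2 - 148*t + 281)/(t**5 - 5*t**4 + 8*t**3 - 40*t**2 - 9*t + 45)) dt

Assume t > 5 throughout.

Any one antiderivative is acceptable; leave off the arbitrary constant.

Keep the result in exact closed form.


The answer is log(t - 5) - 2*log(t - 1) + 4*log(t + 1) + 4*atan(t/3)/3.
Step 1. Decompose ∫((3*t**4 - 12*t**3 + 36*t**2 - 148*t + 281)/(t**5 - 5*t**4 + 8*t**3 - 40*t**2 - 9*t + 45)) dt by partial fractions, (3*t**4 - 12*t**3 + 36*t**2 - 148*t + 281)/(t**5 - 5*t**4 + 8*t**3 - 40*t**2 - 9*t + 45) = 4/(t**2 + 9) + 4/(t + 1) - 2/(t - 1) + 1/(t - 5): now ∫(1/(t - 5)) dt + ∫(-2/(t - 1)) dt + ∫(4/(t + 1)) dt + ∫(4/(t**2 + 9)) dt.
Step 2. Evaluate the standard form [assuming t > 5]: now log(t - 5) + ∫(-2/(t - 1)) dt + ∫(4/(t + 1)) dt + ∫(4/(t**2 + 9)) dt.
Step 3. Evaluate the standard form [assuming t > -1]: now log(t - 5) + 4*log(t + 1) + ∫(-2/(t - 1)) dt + ∫(4/(t**2 + 9)) dt.
Step 4. Evaluate the standard form [assuming t > 1]: now log(t - 5) - 2*log(t - 1) + 4*log(t + 1) + ∫(4/(t**2 + 9)) dt.
Step 5. Evaluate the standard form: now log(t - 5) - 2*log(t - 1) + 4*log(t + 1) + 4*atan(t/3)/3.
Answer: log(t - 5) - 2*log(t - 1) + 4*log(t + 1) + 4*atan(t/3)/3.


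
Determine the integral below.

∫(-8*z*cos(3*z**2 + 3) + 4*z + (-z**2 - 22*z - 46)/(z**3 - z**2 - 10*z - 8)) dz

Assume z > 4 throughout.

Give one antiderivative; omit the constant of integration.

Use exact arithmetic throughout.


Answer: 2*z**2 - 5*log(z - 4) + 5*log(z + 1) - log(z + 2) - 4*sin(3*z**2 + 3)/3.


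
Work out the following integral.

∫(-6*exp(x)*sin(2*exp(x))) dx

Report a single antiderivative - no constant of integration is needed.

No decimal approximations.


Answer: 3*cos(2*exp(x)).


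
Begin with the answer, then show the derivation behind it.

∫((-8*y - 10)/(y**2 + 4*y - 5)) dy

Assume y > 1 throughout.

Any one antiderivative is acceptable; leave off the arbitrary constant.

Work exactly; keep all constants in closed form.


The answer is -3*log(y - 1) - 5*log(y + 5).
Step 1. Decompose ∫((-8*y - 10)/(y**2 + 4*y - 5)) dy by partial fractions, (-8*y - 10)/(y**2 + 4*y - 5) = -5/(y + 5) - 3/(y - 1): now ∫(-3/(y - 1)) dy + ∫(-5/(y + 5)) dy.
Step 2. Evaluate the standard form [assuming y > -5]: now -5*log(y + 5) + ∫(-3/(y - 1)) dy.
Step 3. Evaluate the standard form [assuming y > 1]: now -3*log(y - 1) - 5*log(y + 5).
Answer: -3*log(y - 1) - 5*log(y + 5).


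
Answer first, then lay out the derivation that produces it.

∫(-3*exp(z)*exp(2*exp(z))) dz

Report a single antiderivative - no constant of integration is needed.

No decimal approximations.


The answer is -3*exp(2*exp(z))/2.
Step 1. Substitute u = exp(z), turning ∫(-3*exp(z)*exp(2*exp(z))) dz into ∫(-3*exp(2*u)) du: now ∫(-3*exp(2*u)) du.
Step 2. Evaluate the standard form: now -3*exp(2*u)/2.
Step 3. Substitute back u = exp(z): now -3*exp(2*exp(z))/2.
Answer: -3*exp(2*exp(z))/2.


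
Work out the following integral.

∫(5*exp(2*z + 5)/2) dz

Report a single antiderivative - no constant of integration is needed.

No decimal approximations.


Answer: 5*exp(2*z + 5)/4.


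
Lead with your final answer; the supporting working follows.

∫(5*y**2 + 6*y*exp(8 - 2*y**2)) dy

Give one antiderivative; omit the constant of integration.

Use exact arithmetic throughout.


The answer is 5*y**3/3 - 3*exp(8 - 2*y**2)/2.
Step 1. Rewrite: now ∫(5*y**2) dy + ∫(6*y*exp(8 - 2*y**2)) dy.
Step 2. Substitute u = y**2 - 4, turning ∫(6*y*exp(8 - 2*y**2)) dy into ∫(3*exp(-2*u)) du: now ∫(5*y**2) dy + ∫(3*exp(-2*u)) du.
Step 3. Evaluate the standard form: now ∫(5*y**2) dy - 3*exp(-2*u)/2.
Step 4. Substitute back u = y**2 - 4: now -3*exp(8 - 2*y**2)/2 + ∫(5*y**2) dy.
Step 5. Evaluate the standard form: now 5*y**3/3 - 3*exp(8 - 2*y**2)/2.
Answer: 5*y**3/3 - 3*exp(8 - 2*y**2)/2.


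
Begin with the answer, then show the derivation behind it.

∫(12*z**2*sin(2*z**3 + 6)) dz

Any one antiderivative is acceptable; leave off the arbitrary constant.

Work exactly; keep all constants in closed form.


The answer is -2*cos(2*z**3 + 6).
Step 1. Substitute u = z**3 + 3, turning ∫(12*z**2*sin(2*z**3 + 6)) dz into ∫(4*sin(2*u)) du: now ∫(4*sin(2*u)) du.
Step 2. Evaluate the standard form: now -2*cos(2*u).
Step 3. Substitute back u = z**3 + 3: now -2*cos(2*z**3 + 6).
Answer: -2*cos(2*z**3 + 6).


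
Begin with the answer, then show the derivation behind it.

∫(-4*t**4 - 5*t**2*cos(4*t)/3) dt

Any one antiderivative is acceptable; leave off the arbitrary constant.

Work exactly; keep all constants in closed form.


The answer is -4*t**5/5 - 5*t**2*sin(4*t)/12 - 5*t*cos(4*t)/24 + 5*sin(4*t)/96.
Step 1. Rewrite: now ∫(-4*t**4) dt + ∫(-5*t**2*cos(4*t)/3) dt.
Step 2. Integrate ∫(-5*t**2*cos(4*t)/3) dt by parts with u = t**2, dv = (-5*cos(4*t)/3) dt, so v = -5*sin(4*t)/12: now -5*t**2*sin(4*t)/12 + ∫(-4*t**4) dt + ∫(5*t*sin(4*t)/6) dt.
Step 3. Integrate ∫(5*t*sin(4*t)/6) dt by parts with u = t, dv = (5*sin(4*t)/6) dt, so v = -5*cos(4*t)/24: now -5*t**2*sin(4*t)/12 - 5*t*cos(4*t)/24 + ∫(-4*t**4) dt + ∫(5*cos(4*t)/24) dt.
Step 4. Evaluate the standard form: now -5*t**2*sin(4*t)/12 - 5*t*cos(4*t)/24 + 5*sin(4*t)/96 + ∫(-4*t**4) dt.
Step 5. Evaluate the standard form: now -4*t**5/5 - 5*t**2*sin(4*t)/12 - 5*t*cos(4*t)/24 + 5*sin(4*t)/96.
Answer: -4*t**5/5 - 5*t**2*sin(4*t)/12 - 5*t*cos(4*t)/24 + 5*sin(4*t)/96.


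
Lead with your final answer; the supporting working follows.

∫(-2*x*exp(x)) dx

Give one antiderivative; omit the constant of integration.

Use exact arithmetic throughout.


The answer is -2*x*exp(x) + 2*exp(x).
Step 1. Integrate ∫(-2*x*exp(x)) dx by parts with u = x, dv = (-2*exp(x)) dx, so v = -2*exp(x): now -2*x*exp(x) + ∫(2*exp(x)) dx.
Step 2. Evaluate the standard form: now -2*x*exp(x) + 2*exp(x).
Answer: -2*x*exp(x) + 2*exp(x).


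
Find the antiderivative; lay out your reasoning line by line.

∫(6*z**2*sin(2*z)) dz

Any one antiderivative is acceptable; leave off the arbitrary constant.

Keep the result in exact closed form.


Step 1. Integrate ∫(6*z**2*sin(2*z)) dz by parts with u = z**2, dv = (6*sin(2*z)) dz, so v = -3*cos(2*z): now -3*z**2*cos(2*z) + ∫(6*z*cos(2*z)) dz.
Step 2. Integrate ∫(6*z*cos(2*z)) dz by parts with u = z, dv = (6*cos(2*z)) dz, so v = 3*sin(2*z): now -3*z**2*cos(2*z) + 3*z*sin(2*z) + ∫(-3*sin(2*z)) dz.
Step 3. Evaluate the standard form: now -3*z**2*cos(2*z) + 3*z*sin(2*z) + 3*cos(2*z)/2.
Answer: -3*z**2*cos(2*z) + 3*z*sin(2*z) + 3*cos(2*z)/2.


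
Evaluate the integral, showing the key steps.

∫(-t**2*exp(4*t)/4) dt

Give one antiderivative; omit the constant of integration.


Step 1. Integrate ∫(-t**2*exp(4*t)/4) dt by parts with u = t**2, dv = (-exp(4*t)/4) dt, so v = -exp(4*t)/16: now -t**2*exp(4*t)/16 + ∫(t*exp(4*t)/8) dt.
Step 2. Integrate ∫(t*exp(4*t)/8) dt by parts with u = t, dv = (exp(4*t)/8) dt, so v = exp(4*t)/32: now -t**2*exp(4*t)/16 + t*exp(4*t)/32 + ∫(-exp(4*t)/32) dt.
Step 3. Evaluate the standard form: now -t**2*exp(4*t)/16 + t*exp(4*t)/32 - exp(4*t)/128.
Answer: -t**2*exp(4*t)/16 + t*exp(4*t)/32 - exp(4*t)/128.


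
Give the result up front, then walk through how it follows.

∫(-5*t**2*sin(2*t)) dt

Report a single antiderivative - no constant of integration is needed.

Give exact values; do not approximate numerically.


The answer is 5*t**2*cos(2*t)/2 - 5*t*sin(2*t)/2 - 5*cos(2*t)/4.
Step 1. Integrate ∫(-5*t**2*sin(2*t)) dt by parts with u = t**2, dv = (-5*sin(2*t)) dt, so v = 5*cos(2*t)/2: now 5*t**2*cos(2*t)/2 + ∫(-5*t*cos(2*t)) dt.
Step 2. Integrate ∫(-5*t*cos(2*t)) dt by parts with u = t, dv = (-5*cos(2*t)) dt, so v = -5*sin(2*t)/2: now 5*t**2*cos(2*t)/2 - 5*t*sin(2*t)/2 + ∫(5*sin(2*t)/2) dt.
Step 3. Evaluate the standard form: now 5*t**2*cos(2*t)/2 - 5*t*sin(2*t)/2 - 5*cos(2*t)/4.
Answer: 5*t**2*cos(2*t)/2 - 5*t*sin(2*t)/2 - 5*cos(2*t)/4.


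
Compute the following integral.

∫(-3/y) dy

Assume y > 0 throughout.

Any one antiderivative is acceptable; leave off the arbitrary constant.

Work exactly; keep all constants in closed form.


Answer: -3*log(y).


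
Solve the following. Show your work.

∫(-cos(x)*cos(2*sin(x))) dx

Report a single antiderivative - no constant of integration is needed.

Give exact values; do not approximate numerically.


Step 1. Substitute u = sin(x), turning ∫(-cos(x)*cos(2*sin(x))) dx into ∫(-cos(2*u)) du: now ∫(-cos(2*u)) du.
Step 2. Evaluate the standard form: now -sin(2*u)/2.
Step 3. Substitute back u = sin(x): now -sin(2*sin(x))/2.
Answer: -sin(2*sin(x))/2.


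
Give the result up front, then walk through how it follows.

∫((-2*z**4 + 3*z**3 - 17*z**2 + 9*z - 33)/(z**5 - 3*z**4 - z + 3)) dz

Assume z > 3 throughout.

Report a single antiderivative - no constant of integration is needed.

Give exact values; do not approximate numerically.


The answer is -3*log(z - 3) + 5*log(z - 1) - 4*log(z + 1) - 3*atan(z).
Step 1. Decompose ∫((-2*z**4 + 3*z**3 - 17*z**2 + 9*z - 33)/(z**5 - 3*z**4 - z + 3)) dz by partial fractions, (-2*z**4 + 3*z**3 - 17*z**2 + 9*z - 33)/(z**5 - 3*z**4 - z + 3) = -3/(z**2 + 1) - 4/(z + 1) + 5/(z - 1) - 3/(z - 3): now ∫(-3/(z - 3)) dz + ∫(5/(z - 1)) dz + ∫(-4/(z + 1)) dz + ∫(-3/(z**2 + 1)) dz.
Step 2. Evaluate the standard form [assuming z > 3]: now -3*log(z - 3) + ∫(5/(z - 1)) dz + ∫(-4/(z + 1)) dz + ∫(-3/(z**2 + 1)) dz.
Step 3. Evaluate the standard form [assuming z > -1]: now -3*log(z - 3) - 4*log(z + 1) + ∫(5/(z - 1)) dz + ∫(-3/(z**2 + 1)) dz.
Step 4. Evaluate the standard form [assuming z > 1]: now -3*log(z - 3) + 5*log(z - 1) - 4*log(z + 1) + ∫(-3/(z**2 + 1)) dz.
Step 5. Evaluate the standard form: now -3*log(z - 3) + 5*log(z - 1) - 4*log(z + 1) - 3*atan(z).
Answer: -3*log(z - 3) + 5*log(z - 1) - 4*log(z + 1) - 3*atan(z).


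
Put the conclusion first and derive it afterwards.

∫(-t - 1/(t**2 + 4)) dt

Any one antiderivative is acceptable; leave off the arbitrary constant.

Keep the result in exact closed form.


The answer is -t**2/2 - atan(t/2)/2.
Step 1. Rewrite: now ∫(-t) dt + ∫(-1/(t**2 + 4)) dt.
Step 2. Evaluate the standard form: now -t**2/2 + ∫(-1/(t**2 + 4)) dt.
Step 3. Evaluate the standard form: now -t**2/2 - atan(t/2)/2.
Answer: -t**2/2 - atan(t/2)/2.


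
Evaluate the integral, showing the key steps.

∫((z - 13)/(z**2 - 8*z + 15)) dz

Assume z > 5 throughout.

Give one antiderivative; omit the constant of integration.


Step 1. Decompose ∫((z - 13)/(z**2 - 8*z + 15)) dz by partial fractions, (z - 13)/(z**2 - 8*z + 15) = 5/(z - 3) - 4/(z - 5): now ∫(-4/(z - 5)) dz + ∫(5/(z - 3)) dz.
Step 2. Evaluate the standard form [assuming z > 5]: now -4*log(z - 5) + ∫(5/(z - 3)) dz.
Step 3. Evaluate the standard form [assuming z > 3]: now -4*log(z - 5) + 5*log(z - 3).
Answer: -4*log(z - 5) + 5*log(z - 3).


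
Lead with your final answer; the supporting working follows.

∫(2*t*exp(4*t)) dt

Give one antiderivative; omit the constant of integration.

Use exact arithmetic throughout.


The answer is t*exp(4*t)/2 - exp(4*t)/8.
Step 1. Integrate ∫(2*t*exp(4*t)) dt by parts with u = t, dv = (2*exp(4*t)) dt, so v = exp(4*t)/2: now t*exp(4*t)/2 + ∫(-exp(4*t)/2) dt.
Step 2. Evaluate the standard form: now t*exp(4*t)/2 - exp(4*t)/8.
Answer: t*exp(4*t)/2 - exp(4*t)/8.


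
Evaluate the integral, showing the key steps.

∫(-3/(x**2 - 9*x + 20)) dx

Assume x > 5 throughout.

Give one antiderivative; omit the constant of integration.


Step 1. Decompose ∫(-3/(x**2 - 9*x + 20)) dx by partial fractions, -3/(x**2 - 9*x + 20) = 3/(x - 4) - 3/(x - 5): now ∫(-3/(x - 5)) dx + ∫(3/(x - 4)) dx.
Step 2. Evaluate the standard form [assuming x > 5]: now -3*log(x - 5) + ∫(3/(x - 4)) dx.
Step 3. Evaluate the standard form [assuming x > 4]: now -3*log(x - 5) + 3*log(x - 4).
Answer: -3*log(x - 5) + 3*log(x - 4).


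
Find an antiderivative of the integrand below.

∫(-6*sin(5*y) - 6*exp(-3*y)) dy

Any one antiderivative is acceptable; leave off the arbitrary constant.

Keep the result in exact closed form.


Answer: 6*cos(5*y)/5 + 2*exp(-3*y).


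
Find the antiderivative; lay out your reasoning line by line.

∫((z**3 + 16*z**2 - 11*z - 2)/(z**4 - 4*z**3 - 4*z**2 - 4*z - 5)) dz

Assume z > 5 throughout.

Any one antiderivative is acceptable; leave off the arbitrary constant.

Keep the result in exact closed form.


Step 1. Decompose ∫((z**3 + 16*z**2 - 11*z - 2)/(z**4 - 4*z**3 - 4*z**2 - 4*z - 5)) dz by partial fractions, (z**3 + 16*z**2 - 11*z - 2)/(z**4 - 4*z**3 - 4*z**2 - 4*z - 5) = 3/(z**2 + 1) - 2/(z + 1) + 3/(z - 5): now ∫(3/(z - 5)) dz + ∫(-2/(z + 1)) dz + ∫(3/(z**2 + 1)) dz.
Step 2. Evaluate the standard form [assuming z > 5]: now 3*log(z - 5) + ∫(-2/(z + 1)) dz + ∫(3/(z**2 + 1)) dz.
Step 3. Evaluate the standard form [assuming z > -1]: now 3*log(z - 5) - 2*log(z + 1) + ∫(3/(z**2 + 1)) dz.
Step 4. Evaluate the standard form: now 3*log(z - 5) - 2*log(z + 1) + 3*atan(z).
Answer: 3*log(z - 5) - 2*log(z + 1) + 3*atan(z).


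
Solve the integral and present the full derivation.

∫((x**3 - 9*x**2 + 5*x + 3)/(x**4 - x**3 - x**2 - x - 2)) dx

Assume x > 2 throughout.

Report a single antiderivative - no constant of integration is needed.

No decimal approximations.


Step 1. Decompose ∫((x**3 - 9*x**2 + 5*x + 3)/(x**4 - x**3 - x**2 - x - 2)) dx by partial fractions, (x**3 - 9*x**2 + 5*x + 3)/(x**4 - x**3 - x**2 - x - 2) = -4/(x**2 + 1) + 2/(x + 1) - 1/(x - 2): now ∫(-1/(x - 2)) dx + ∫(2/(x + 1)) dx + ∫(-4/(x**2 + 1)) dx.
Step 2. Evaluate the standard form [assuming x > 2]: now -log(x - 2) + ∫(2/(x + 1)) dx + ∫(-4/(x**2 + 1)) dx.
Step 3. Evaluate the standard form [assuming x > -1]: now -log(x - 2) + 2*log(x + 1) + ∫(-4/(x**2 + 1)) dx.
Step 4. Evaluate the standard form: now -log(x - 2) + 2*log(x + 1) - 4*atan(x).
Answer: -log(x - 2) + 2*log(x + 1) - 4*atan(x).


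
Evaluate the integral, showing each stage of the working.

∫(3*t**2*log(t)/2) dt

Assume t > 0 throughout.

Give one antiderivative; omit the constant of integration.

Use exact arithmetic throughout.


Step 1. Integrate ∫(3*t**2*log(t)/2) dt by parts with u = log(t), dv = (3*t**2/2) dt, so v = t**3/2 [assuming t > 0]: now t**3*log(t)/2 + ∫(-t**2/2) dt.
Step 2. Evaluate the standard form: now t**3*log(t)/2 - t**3/6.
Answer: t**3*log(t)/2 - t**3/6.


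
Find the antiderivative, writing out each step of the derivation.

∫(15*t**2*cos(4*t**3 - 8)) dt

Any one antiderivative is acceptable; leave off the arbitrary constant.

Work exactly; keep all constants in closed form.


Step 1. Substitute u = t**3 - 2, turning ∫(15*t**2*cos(4*t**3 - 8)) dt into ∫(5*cos(4*u)) du: now ∫(5*cos(4*u)) du.
Step 2. Evaluate the standard form: now 5*sin(4*u)/4.
Step 3. Substitute back u = t**3 - 2: now 5*sin(4*t**3 - 8)/4.
Answer: 5*sin(4*t**3 - 8)/4.


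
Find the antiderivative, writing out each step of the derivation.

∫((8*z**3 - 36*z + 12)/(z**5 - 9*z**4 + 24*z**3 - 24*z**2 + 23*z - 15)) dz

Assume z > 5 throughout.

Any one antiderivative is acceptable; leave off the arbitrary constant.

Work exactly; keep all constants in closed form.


Step 1. Decompose ∫((8*z**3 - 36*z + 12)/(z**5 - 9*z**4 + 24*z**3 - 24*z**2 + 23*z - 15)) dz by partial fractions, (8*z**3 - 36*z + 12)/(z**5 - 9*z**4 + 24*z**3 - 24*z**2 + 23*z - 15) = -2/(z**2 + 1) - 1/(z - 1) - 3/(z - 3) + 4/(z - 5): now ∫(4/(z - 5)) dz + ∫(-3/(z - 3)) dz + ∫(-1/(z - 1)) dz + ∫(-2/(z**2 + 1)) dz.
Step 2. Evaluate the standard form [assuming z > 1]: now -log(z - 1) + ∫(4/(z - 5)) dz + ∫(-3/(z - 3)) dz + ∫(-2/(z**2 + 1)) dz.
Step 3. Evaluate the standard form [assuming z > 5]: now 4*log(z - 5) - log(z - 1) + ∫(-3/(z - 3)) dz + ∫(-2/(z**2 + 1)) dz.
Step 4. Evaluate the standard form [assuming z > 3]: now 4*log(z - 5) - 3*log(z - 3) - log(z - 1) + ∫(-2/(z**2 + 1)) dz.
Step 5. Evaluate the standard form: now 4*log(z - 5) - 3*log(z - 3) - log(z - 1) - 2*atan(z).
Answer: 4*log(z - 5) - 3*log(z - 3) - log(z - 1) - 2*atan(z).


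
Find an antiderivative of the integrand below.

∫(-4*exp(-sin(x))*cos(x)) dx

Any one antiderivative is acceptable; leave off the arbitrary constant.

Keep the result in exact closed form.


Answer: 4*exp(-sin(x)).


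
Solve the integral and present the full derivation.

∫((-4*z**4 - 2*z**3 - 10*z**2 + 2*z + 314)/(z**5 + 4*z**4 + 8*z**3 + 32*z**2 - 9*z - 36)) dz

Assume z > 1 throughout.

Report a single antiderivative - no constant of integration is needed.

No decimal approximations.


Step 1. Decompose ∫((-4*z**4 - 2*z**3 - 10*z**2 + 2*z + 314)/(z**5 + 4*z**4 + 8*z**3 + 32*z**2 - 9*z - 36)) dz by partial fractions, (-4*z**4 - 2*z**3 - 10*z**2 + 2*z + 314)/(z**5 + 4*z**4 + 8*z**3 + 32*z**2 - 9*z - 36) = -2/(z**2 + 9) - 2/(z + 4) - 5/(z + 1) + 3/(z - 1): now ∫(3/(z - 1)) dz + ∫(-5/(z + 1)) dz + ∫(-2/(z + 4)) dz + ∫(-2/(z**2 + 9)) dz.
Step 2. Evaluate the standard form [assuming z > -4]: now -2*log(z + 4) + ∫(3/(z - 1)) dz + ∫(-5/(z + 1)) dz + ∫(-2/(z**2 + 9)) dz.
Step 3. Evaluate the standard form [assuming z > -1]: now -5*log(z + 1) - 2*log(z + 4) + ∫(3/(z - 1)) dz + ∫(-2/(z**2 + 9)) dz.
Step 4. Evaluate the standard form [assuming z > 1]: now 3*log(z - 1) - 5*log(z + 1) - 2*log(z + 4) + ∫(-2/(z**2 + 9)) dz.
Step 5. Evaluate the standard form: now 3*log(z - 1) - 5*log(z + 1) - 2*log(z + 4) - 2*atan(z/3)/3.
Answer: 3*log(z - 1) - 5*log(z + 1) - 2*log(z + 4) - 2*atan(z/3)/3.


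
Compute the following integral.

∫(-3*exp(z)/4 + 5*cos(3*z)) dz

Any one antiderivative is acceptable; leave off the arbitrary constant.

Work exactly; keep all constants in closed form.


Answer: -3*exp(z)/4 + 5*sin(3*z)/3.


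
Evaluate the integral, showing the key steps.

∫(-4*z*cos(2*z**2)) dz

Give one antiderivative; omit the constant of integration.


Step 1. Substitute u = z**2, turning ∫(-4*z*cos(2*z**2)) dz into ∫(-2*cos(2*u)) du: now ∫(-2*cos(2*u)) du.
Step 2. Evaluate the standard form: now -sin(2*u).
Step 3. Substitute back u = z**2: now -sin(2*z**2).
Answer: -sin(2*z**2).


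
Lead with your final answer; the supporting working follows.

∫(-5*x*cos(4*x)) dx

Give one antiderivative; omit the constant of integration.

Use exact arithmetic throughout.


The answer is -5*x*sin(4*x)/4 - 5*cos(4*x)/16.
Step 1. Integrate ∫(-5*x*cos(4*x)) dx by parts with u = x, dv = (-5*cos(4*x)) dx, so v = -5*sin(4*x)/4: now -5*x*sin(4*x)/4 + ∫(5*sin(4*x)/4) dx.
Step 2. Evaluate the standard form: now -5*x*sin(4*x)/4 - 5*cos(4*x)/16.
Answer: -5*x*sin(4*x)/4 - 5*cos(4*x)/16.


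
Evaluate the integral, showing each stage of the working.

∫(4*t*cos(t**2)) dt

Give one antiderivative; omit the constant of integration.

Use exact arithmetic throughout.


Step 1. Substitute u = t**2, turning ∫(4*t*cos(t**2)) dt into ∫(2*cos(u)) du: now ∫(2*cos(u)) du.
Step 2. Evaluate the standard form: now 2*sin(u).
Step 3. Substitute back u = t**2: now 2*sin(t**2).
Answer: 2*sin(t**2).


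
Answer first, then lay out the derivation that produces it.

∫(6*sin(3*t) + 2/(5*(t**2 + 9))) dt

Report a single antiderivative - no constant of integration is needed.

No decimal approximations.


The answer is -2*cos(3*t) + 2*atan(t/3)/15.
Step 1. Rewrite: now ∫(2/(5*(t**2 + 9))) dt + ∫(6*sin(3*t)) dt.
Step 2. Evaluate the standard form: now -2*cos(3*t) + ∫(2/(5*(t**2 + 9))) dt.
Step 3. Evaluate the standard form: now -2*cos(3*t) + 2*atan(t/3)/15.
Answer: -2*cos(3*t) + 2*atan(t/3)/15.


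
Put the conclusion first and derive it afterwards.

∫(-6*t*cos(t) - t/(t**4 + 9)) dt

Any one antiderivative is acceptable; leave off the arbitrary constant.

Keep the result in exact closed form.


The answer is -6*t*sin(t) - 6*cos(t) - atan(t**2/3)/6.
Step 1. Rewrite: now ∫(-t/(t**4 + 9)) dt + ∫(-6*t*cos(t)) dt.
Step 2. Integrate ∫(-6*t*cos(t)) dt by parts with u = t, dv = (-6*cos(t)) dt, so v = -6*sin(t): now -6*t*sin(t) + ∫(-t/(t**4 + 9)) dt + ∫(6*sin(t)) dt.
Step 3. Evaluate the standard form: now -6*t*sin(t) - 6*cos(t) + ∫(-t/(t**4 + 9)) dt.
Step 4. Substitute u = t**2, turning ∫(-t/(t**4 + 9)) dt into ∫(-1/(2*(u**2 + 9))) du: now -6*t*sin(t) - 6*cos(t) + ∫(-1/(2*(u**2 + 9))) du.
Step 5. Evaluate the standard form: now -6*t*sin(t) - 6*cos(t) - atan(u/3)/6.
Step 6. Substitute back u = t**2: now -6*t*sin(t) - 6*cos(t) - atan(t**2/3)/6.
Answer: -6*t*sin(t) - 6*cos(t) - atan(t**2/3)/6.


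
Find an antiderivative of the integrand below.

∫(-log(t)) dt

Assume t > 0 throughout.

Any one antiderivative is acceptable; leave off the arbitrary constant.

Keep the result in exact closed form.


Answer: -t*log(t) + t.


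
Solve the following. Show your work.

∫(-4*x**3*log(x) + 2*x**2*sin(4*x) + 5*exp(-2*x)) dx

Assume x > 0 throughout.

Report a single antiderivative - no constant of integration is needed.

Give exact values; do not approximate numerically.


Step 1. Rewrite: now ∫(2*x**2*sin(4*x)) dx + ∫(-4*x**3*log(x)) dx + ∫(5*exp(-2*x)) dx.
Step 2. Evaluate the standard form: now ∫(2*x**2*sin(4*x)) dx + ∫(-4*x**3*log(x)) dx - 5*exp(-2*x)/2.
Step 3. Integrate ∫(-4*x**3*log(x)) dx by parts with u = log(x), dv = (-4*x**3) dx, so v = -x**4 [assuming x > 0]: now -x**4*log(x) + ∫(x**3) dx + ∫(2*x**2*sin(4*x)) dx - 5*exp(-2*x)/2.
Step 4. Evaluate the standard form: now -x**4*log(x) + x**4/4 + ∫(2*x**2*sin(4*x)) dx - 5*exp(-2*x)/2.
Step 5. Integrate ∫(2*x**2*sin(4*x)) dx by parts with u = x**2, dv = (2*sin(4*x)) dx, so v = -cos(4*x)/2: now -x**4*log(x) + x**4/4 - x**2*cos(4*x)/2 + ∫(x*cos(4*x)) dx - 5*exp(-2*x)/2.
Step 6. Integrate ∫(x*cos(4*x)) dx by parts with u = x, dv = (cos(4*x)) dx, so v = sin(4*x)/4: now -x**4*log(x) + x**4/4 - x**2*cos(4*x)/2 + x*sin(4*x)/4 + ∫(-sin(4*x)/4) dx - 5*exp(-2*x)/2.
Step 7. Evaluate the standard form: now -x**4*log(x) + x**4/4 - x**2*cos(4*x)/2 + x*sin(4*x)/4 + cos(4*x)/16 - 5*exp(-2*x)/2.
Answer: -x**4*log(x) + x**4/4 - x**2*cos(4*x)/2 + x*sin(4*x)/4 + cos(4*x)/16 - 5*exp(-2*x)/2.


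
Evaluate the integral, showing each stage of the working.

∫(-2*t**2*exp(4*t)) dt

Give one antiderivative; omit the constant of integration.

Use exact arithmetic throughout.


Step 1. Integrate ∫(-2*t**2*exp(4*t)) dt by parts with u = t**2, dv = (-2*exp(4*t)) dt, so v = -exp(4*t)/2: now -t**2*exp(4*t)/2 + ∫(t*exp(4*t)) dt.
Step 2. Integrate ∫(t*exp(4*t)) dt by parts with u = t, dv = (exp(4*t)) dt, so v = exp(4*t)/4: now -t**2*exp(4*t)/2 + t*exp(4*t)/4 + ∫(-exp(4*t)/4) dt.
Step 3. Evaluate the standard form: now -t**2*exp(4*t)/2 + t*exp(4*t)/4 - exp(4*t)/16.
Answer: -t**2*exp(4*t)/2 + t*exp(4*t)/4 - exp(4*t)/16.


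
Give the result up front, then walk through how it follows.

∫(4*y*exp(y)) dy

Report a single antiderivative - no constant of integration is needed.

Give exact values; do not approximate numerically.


The answer is 4*y*exp(y) - 4*exp(y).
Step 1. Integrate ∫(4*y*exp(y)) dy by parts with u = y, dv = (4*exp(y)) dy, so v = 4*exp(y): now 4*y*exp(y) + ∫(-4*exp(y)) dy.
Step 2. Evaluate the standard form: now 4*y*exp(y) - 4*exp(y).
Answer: 4*y*exp(y) - 4*exp(y).


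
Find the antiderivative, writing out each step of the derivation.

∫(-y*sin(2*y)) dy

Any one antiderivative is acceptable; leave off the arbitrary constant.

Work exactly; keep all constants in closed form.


Step 1. Integrate ∫(-y*sin(2*y)) dy by parts with u = y, dv = (-sin(2*y)) dy, so v = cos(2*y)/2: now y*cos(2*y)/2 + ∫(-cos(2*y)/2) dy.
Step 2. Evaluate the standard form: now y*cos(2*y)/2 - sin(2*y)/4.
Answer: y*cos(2*y)/2 - sin(2*y)/4.


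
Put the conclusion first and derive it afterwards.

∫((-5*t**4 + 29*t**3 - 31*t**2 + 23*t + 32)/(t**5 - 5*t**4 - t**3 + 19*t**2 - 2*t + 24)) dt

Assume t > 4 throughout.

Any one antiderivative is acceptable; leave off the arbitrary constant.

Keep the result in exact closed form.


The answer is 2*log(t - 4) - 4*log(t - 3) - 3*log(t + 2) + 2*atan(t).
Step 1. Decompose ∫((-5*t**4 + 29*t**3 - 31*t**2 + 23*t + 32)/(t**5 - 5*t**4 - t**3 + 19*t**2 - 2*t + 24)) dt by partial fractions, (-5*t**4 + 29*t**3 - 31*t**2 + 23*t + 32)/(t**5 - 5*t**4 - t**3 + 19*t**2 - 2*t + 24) = 2/(t**2 + 1) - 3/(t + 2) - 4/(t - 3) + 2/(t - 4): now ∫(2/(t - 4)) dt + ∫(-4/(t - 3)) dt + ∫(-3/(t + 2)) dt + ∫(2/(t**2 + 1)) dt.
Step 2. Evaluate the standard form [assuming t > 3]: now -4*log(t - 3) + ∫(2/(t - 4)) dt + ∫(-3/(t + 2)) dt + ∫(2/(t**2 + 1)) dt.
Step 3. Evaluate the standard form [assuming t > -2]: now -4*log(t - 3) - 3*log(t + 2) + ∫(2/(t - 4)) dt + ∫(2/(t**2 + 1)) dt.
Step 4. Evaluate the standard form [assuming t > 4]: now 2*log(t - 4) - 4*log(t - 3) - 3*log(t + 2) + ∫(2/(t**2 + 1)) dt.
Step 5. Evaluate the standard form: now 2*log(t - 4) - 4*log(t - 3) - 3*log(t + 2) + 2*atan(t).
Answer: 2*log(t - 4) - 4*log(t - 3) - 3*log(t + 2) + 2*atan(t).


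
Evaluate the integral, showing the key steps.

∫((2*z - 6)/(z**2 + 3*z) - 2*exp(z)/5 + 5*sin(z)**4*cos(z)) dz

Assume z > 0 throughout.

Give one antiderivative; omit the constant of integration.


Step 1. Rewrite: now ∫((2*z - 6)/(z**2 + 3*z)) dz + ∫(5*sin(z)**4*cos(z)) dz + ∫(-2*exp(z)/5) dz.
Step 2. Evaluate the standard form: now -2*exp(z)/5 + ∫((2*z - 6)/(z**2 + 3*z)) dz + ∫(5*sin(z)**4*cos(z)) dz.
Step 3. Substitute u = sin(z), turning ∫(5*sin(z)**4*cos(z)) dz into ∫(5*u**4) du: now -2*exp(z)/5 + ∫(5*u**4) du + ∫((2*z - 6)/(z**2 + 3*z)) dz.
Step 4. Evaluate the standard form: now u**5 - 2*exp(z)/5 + ∫((2*z - 6)/(z**2 + 3*z)) dz.
Step 5. Substitute back u = sin(z): now -2*exp(z)/5 + sin(z)**5 + ∫((2*z - 6)/(z**2 + 3*z)) dz.
Step 6. Decompose ∫((2*z - 6)/(z**2 + 3*z)) dz by partial fractions, (2*z - 6)/(z**2 + 3*z) = 4/(z + 3) - 2/z: now -2*exp(z)/5 + sin(z)**5 + ∫(-2/z) dz + ∫(4/(z + 3)) dz.
Step 7. Evaluate the standard form [assuming z > -3]: now -2*exp(z)/5 + 4*log(z + 3) + sin(z)**5 + ∫(-2/z) dz.
Step 8. Evaluate the standard form [assuming z > 0]: now -2*exp(z)/5 - 2*log(z) + 4*log(z + 3) + sin(z)**5.
Answer: -2*exp(z)/5 - 2*log(z) + 4*log(z + 3) + sin(z)**5.


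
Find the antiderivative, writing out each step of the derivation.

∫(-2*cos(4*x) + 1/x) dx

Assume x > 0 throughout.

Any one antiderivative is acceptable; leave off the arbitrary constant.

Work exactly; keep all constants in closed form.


Step 1. Rewrite: now ∫(1/x) dx + ∫(-2*cos(4*x)) dx.
Step 2. Evaluate the standard form: now -sin(4*x)/2 + ∫(1/x) dx.
Step 3. Evaluate the standard form [assuming x > 0]: now log(x) - sin(4*x)/2.
Answer: log(x) - sin(4*x)/2.


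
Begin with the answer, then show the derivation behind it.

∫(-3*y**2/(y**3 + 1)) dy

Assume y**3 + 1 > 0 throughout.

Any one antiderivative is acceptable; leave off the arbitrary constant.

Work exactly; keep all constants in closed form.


The answer is -log(y**3 + 1).
Step 1. Substitute u = y**3 + 1, turning ∫(-3*y**2/(y**3 + 1)) dy into ∫(-1/u) du: now ∫(-1/u) du.
Step 2. Evaluate the standard form [assuming u > 0]: now -log(u).
Step 3. Substitute back u = y**3 + 1: now -log(y**3 + 1).
Answer: -log(y**3 + 1).


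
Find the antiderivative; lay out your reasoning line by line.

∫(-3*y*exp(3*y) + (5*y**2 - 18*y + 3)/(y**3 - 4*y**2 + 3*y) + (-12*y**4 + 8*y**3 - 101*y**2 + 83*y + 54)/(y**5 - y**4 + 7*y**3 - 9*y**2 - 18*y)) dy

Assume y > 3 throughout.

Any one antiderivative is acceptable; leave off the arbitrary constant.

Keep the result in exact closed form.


Step 1. Rewrite: now ∫(-3*y*exp(3*y)) dy + ∫((5*y**2 - 18*y + 3)/(y**3 - 4*y**2 + 3*y)) dy + ∫((-12*y**4 + 8*y**3 - 101*y**2 + 83*y + 54)/(y**5 - y**4 + 7*y**3 - 9*y**2 - 18*y)) dy.
Step 2. Integrate ∫(-3*y*exp(3*y)) dy by parts with u = y, dv = (-3*exp(3*y)) dy, so v = -exp(3*y): now -y*exp(3*y) + ∫((5*y**2 - 18*y + 3)/(y**3 - 4*y**2 + 3*y)) dy + ∫((-12*y**4 + 8*y**3 - 101*y**2 + 83*y + 54)/(y**5 - y**4 + 7*y**3 - 9*y**2 - 18*y)) dy + ∫(exp(3*y)) dy.
Step 3. Evaluate the standard form: now -y*exp(3*y) + exp(3*y)/3 + ∫((5*y**2 - 18*y + 3)/(y**3 - 4*y**2 + 3*y)) dy + ∫((-12*y**4 + 8*y**3 - 101*y**2 + 83*y + 54)/(y**5 - y**4 + 7*y**3 - 9*y**2 - 18*y)) dy.
Step 4. Decompose ∫((5*y**2 - 18*y + 3)/(y**3 - 4*y**2 + 3*y)) dy by partial fractions, (5*y**2 - 18*y + 3)/(y**3 - 4*y**2 + 3*y) = 5/(y - 1) - 1/(y - 3) + 1/y: now -y*exp(3*y) + exp(3*y)/3 + ∫(1/y) dy + ∫((-12*y**4 + 8*y**3 - 101*y**2 + 83*y + 54)/(y**5 - y**4 + 7*y**3 - 9*y**2 - 18*y)) dy + ∫(-1/(y - 3)) dy + ∫(5/(y - 1)) dy.
Step 5. Evaluate the standard form [assuming y > 3]: now -y*exp(3*y) + exp(3*y)/3 - log(y - 3) + ∫(1/y) dy + ∫((-12*y**4 + 8*y**3 - 101*y**2 + 83*y + 54)/(y**5 - y**4 + 7*y**3 - 9*y**2 - 18*y)) dy + ∫(5/(y - 1)) dy.
Step 6. Evaluate the standard form [assuming y > 1]: now -y*exp(3*y) + exp(3*y)/3 - log(y - 3) + 5*log(y - 1) + ∫(1/y) dy + ∫((-12*y**4 + 8*y**3 - 101*y**2 + 83*y + 54)/(y**5 - y**4 + 7*y**3 - 9*y**2 - 18*y)) dy.
Step 7. Evaluate the standard form [assuming y > 0]: now -y*exp(3*y) + exp(3*y)/3 + log(y) - log(y - 3) + 5*log(y - 1) + ∫((-12*y**4 + 8*y**3 - 101*y**2 + 83*y + 54)/(y**5 - y**4 + 7*y**3 - 9*y**2 - 18*y)) dy.
Step 8. Decompose ∫((-12*y**4 + 8*y**3 - 101*y**2 + 83*y + 54)/(y**5 - y**4 + 7*y**3 - 9*y**2 - 18*y)) dy by partial fractions, (-12*y**4 + 8*y**3 - 101*y**2 + 83*y + 54)/(y**5 - y**4 + 7*y**3 - 9*y**2 - 18*y) = -1/(y**2 + 9) - 5/(y + 1) - 4/(y - 2) - 3/y: now -y*exp(3*y) + exp(3*y)/3 + log(y) - log(y - 3) + 5*log(y - 1) + ∫(-3/y) dy + ∫(-4/(y - 2)) dy + ∫(-5/(y + 1)) dy + ∫(-1/(y**2 + 9)) dy.
Step 9. Evaluate the standard form [assuming y > 0]: now -y*exp(3*y) + exp(3*y)/3 - 2*log(y) - log(y - 3) + 5*log(y - 1) + ∫(-4/(y - 2)) dy + ∫(-5/(y + 1)) dy + ∫(-1/(y**2 + 9)) dy.
Step 10. Evaluate the standard form [assuming y > -1]: now -y*exp(3*y) + exp(3*y)/3 - 2*log(y) - log(y - 3) + 5*log(y - 1) - 5*log(y + 1) + ∫(-4/(y - 2)) dy + ∫(-1/(y**2 + 9)) dy.
Step 11. Evaluate the standard form [assuming y > 2]: now -y*exp(3*y) + exp(3*y)/3 - 2*log(y) - log(y - 3) - 4*log(y - 2) + 5*log(y - 1) - 5*log(y + 1) + ∫(-1/(y**2 + 9)) dy.
Step 12. Evaluate the standard form: now -y*exp(3*y) + exp(3*y)/3 - 2*log(y) - log(y - 3) - 4*log(y - 2) + 5*log(y - 1) - 5*log(y + 1) - atan(y/3)/3.
Answer: -y*exp(3*y) + exp(3*y)/3 - 2*log(y) - log(y - 3) - 4*log(y - 2) + 5*log(y - 1) - 5*log(y + 1) - atan(y/3)/3.


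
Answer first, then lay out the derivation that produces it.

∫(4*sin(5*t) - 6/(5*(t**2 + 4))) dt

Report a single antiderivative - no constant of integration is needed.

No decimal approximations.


The answer is -4*cos(5*t)/5 - 3*atan(t/2)/5.
Step 1. Rewrite: now ∫(-6/(5*(t**2 + 4))) dt + ∫(4*sin(5*t)) dt.
Step 2. Evaluate the standard form: now -4*cos(5*t)/5 + ∫(-6/(5*(t**2 + 4))) dt.
Step 3. Evaluate the standard form: now -4*cos(5*t)/5 - 3*atan(t/2)/5.
Answer: -4*cos(5*t)/5 - 3*atan(t/2)/5.


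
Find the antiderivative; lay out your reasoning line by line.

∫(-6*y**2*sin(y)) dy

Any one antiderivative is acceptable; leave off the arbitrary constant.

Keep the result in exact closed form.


Step 1. Integrate ∫(-6*y**2*sin(y)) dy by parts with u = y**2, dv = (-6*sin(y)) dy, so v = 6*cos(y): now 6*y**2*cos(y) + ∫(-12*y*cos(y)) dy.
Step 2. Integrate ∫(-12*y*cos(y)) dy by parts with u = y, dv = (-12*cos(y)) dy, so v = -12*sin(y): now 6*y**2*cos(y) - 12*y*sin(y) + ∫(12*sin(y)) dy.
Step 3. Evaluate the standard form: now 6*y**2*cos(y) - 12*y*sin(y) - 12*cos(y).
Answer: 6*y**2*cos(y) - 12*y*sin(y) - 12*cos(y).


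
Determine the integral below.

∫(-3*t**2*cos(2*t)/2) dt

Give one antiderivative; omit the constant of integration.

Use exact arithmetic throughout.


Answer: -3*t**2*sin(2*t)/4 - 3*t*cos(2*t)/4 + 3*sin(2*t)/8.


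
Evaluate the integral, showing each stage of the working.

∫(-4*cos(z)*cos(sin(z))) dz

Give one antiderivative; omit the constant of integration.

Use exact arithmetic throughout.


Step 1. Substitute u = sin(z), turning ∫(-4*cos(z)*cos(sin(z))) dz into ∫(-4*cos(u)) du: now ∫(-4*cos(u)) du.
Step 2. Evaluate the standard form: now -4*sin(u).
Step 3. Substitute back u = sin(z): now -4*sin(sin(z)).
Answer: -4*sin(sin(z)).


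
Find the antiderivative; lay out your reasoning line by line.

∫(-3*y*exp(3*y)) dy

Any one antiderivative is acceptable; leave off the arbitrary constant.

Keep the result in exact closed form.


Step 1. Integrate ∫(-3*y*exp(3*y)) dy by parts with u = y, dv = (-3*exp(3*y)) dy, so v = -exp(3*y): now -y*exp(3*y) + ∫(exp(3*y)) dy.
Step 2. Evaluate the standard form: now -y*exp(3*y) + exp(3*y)/3.
Answer: -y*exp(3*y) + exp(3*y)/3.


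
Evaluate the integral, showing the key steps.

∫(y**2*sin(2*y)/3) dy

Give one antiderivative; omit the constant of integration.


Step 1. Integrate ∫(y**2*sin(2*y)/3) dy by parts with u = y**2, dv = (sin(2*y)/3) dy, so v = -cos(2*y)/6: now -y**2*cos(2*y)/6 + ∫(y*cos(2*y)/3) dy.
Step 2. Integrate ∫(y*cos(2*y)/3) dy by parts with u = y, dv = (cos(2*y)/3) dy, so v = sin(2*y)/6: now -y**2*cos(2*y)/6 + y*sin(2*y)/6 + ∫(-sin(2*y)/6) dy.
Step 3. Evaluate the standard form: now -y**2*cos(2*y)/6 + y*sin(2*y)/6 + cos(2*y)/12.
Answer: -y**2*cos(2*y)/6 + y*sin(2*y)/6 + cos(2*y)/12.


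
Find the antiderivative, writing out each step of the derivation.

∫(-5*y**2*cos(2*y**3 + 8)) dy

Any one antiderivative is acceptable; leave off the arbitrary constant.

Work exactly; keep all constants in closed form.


Step 1. Substitute u = y**3 + 4, turning ∫(-5*y**2*cos(2*y**3 + 8)) dy into ∫(-5*cos(2*u)/3) du: now ∫(-5*cos(2*u)/3) du.
Step 2. Evaluate the standard form: now -5*sin(2*u)/6.
Step 3. Substitute back u = y**3 + 4: now -5*sin(2*y**3 + 8)/6.
Answer: -5*sin(2*y**3 + 8)/6.


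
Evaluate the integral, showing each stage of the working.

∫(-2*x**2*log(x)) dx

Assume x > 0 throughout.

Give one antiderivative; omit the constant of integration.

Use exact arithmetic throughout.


Step 1. Integrate ∫(-2*x**2*log(x)) dx by parts with u = log(x), dv = (-2*x**2) dx, so v = -2*x**3/3 [assuming x > 0]: now -2*x**3*log(x)/3 + ∫(2*x**2/3) dx.
Step 2. Evaluate the standard form: now -2*x**3*log(x)/3 + 2*x**3/9.
Answer: -2*x**3*log(x)/3 + 2*x**3/9.


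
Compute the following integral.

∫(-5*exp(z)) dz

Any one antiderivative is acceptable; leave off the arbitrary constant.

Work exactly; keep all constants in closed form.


Answer: -5*exp(z).


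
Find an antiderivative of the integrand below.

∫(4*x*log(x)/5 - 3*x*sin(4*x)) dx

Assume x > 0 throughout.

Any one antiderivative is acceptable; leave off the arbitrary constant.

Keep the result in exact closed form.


Answer: 2*x**2*log(x)/5 - x**2/5 + 3*x*cos(4*x)/4 - 3*sin(4*x)/16.


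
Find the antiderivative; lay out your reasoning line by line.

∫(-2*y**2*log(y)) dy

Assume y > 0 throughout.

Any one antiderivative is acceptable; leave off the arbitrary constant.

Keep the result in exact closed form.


Step 1. Integrate ∫(-2*y**2*log(y)) dy by parts with u = log(y), dv = (-2*y**2) dy, so v = -2*y**3/3 [assuming y > 0]: now -2*y**3*log(y)/3 + ∫(2*y**2/3) dy.
Step 2. Evaluate the standard form: now -2*y**3*log(y)/3 + 2*y**3/9.
Answer: -2*y**3*log(y)/3 + 2*y**3/9.


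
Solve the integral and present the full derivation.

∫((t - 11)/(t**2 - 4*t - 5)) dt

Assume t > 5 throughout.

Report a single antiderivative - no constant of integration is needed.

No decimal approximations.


Step 1. Decompose ∫((t - 11)/(t**2 - 4*t - 5)) dt by partial fractions, (t - 11)/(t**2 - 4*t - 5) = 2/(t + 1) - 1/(t - 5): now ∫(-1/(t - 5)) dt + ∫(2/(t + 1)) dt.
Step 2. Evaluate the standard form [assuming t > -1]: now 2*log(t + 1) + ∫(-1/(t - 5)) dt.
Step 3. Evaluate the standard form [assuming t > 5]: now -log(t - 5) + 2*log(t + 1).
Answer: -log(t - 5) + 2*log(t + 1).


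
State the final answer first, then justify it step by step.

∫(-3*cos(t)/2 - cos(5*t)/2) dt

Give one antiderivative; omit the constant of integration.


The answer is -3*sin(t)/2 - sin(5*t)/10.
Step 1. Rewrite: now ∫(-3*cos(t)/2) dt + ∫(-cos(5*t)/2) dt.
Step 2. Evaluate the standard form: now -3*sin(t)/2 + ∫(-cos(5*t)/2) dt.
Step 3. Evaluate the standard form: now -3*sin(t)/2 - sin(5*t)/10.
Answer: -3*sin(t)/2 - sin(5*t)/10.


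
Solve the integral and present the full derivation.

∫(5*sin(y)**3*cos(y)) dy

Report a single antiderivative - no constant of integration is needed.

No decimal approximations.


Step 1. Substitute u = sin(y), turning ∫(5*sin(y)**3*cos(y)) dy into ∫(5*u**3) du: now ∫(5*u**3) du.
Step 2. Evaluate the standard form: now 5*u**4/4.
Step 3. Substitute back u = sin(y): now 5*sin(y)**4/4.
Answer: 5*sin(y)**4/4.
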